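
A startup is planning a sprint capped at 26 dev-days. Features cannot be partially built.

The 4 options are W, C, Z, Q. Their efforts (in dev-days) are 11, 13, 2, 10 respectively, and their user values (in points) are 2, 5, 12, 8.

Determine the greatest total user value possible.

25

Allowing fractional choices, the relaxed optimum would be about 25.2, but features are indivisible.
C + Z + Q: effort 13 + 2 + 10 = 25 ≤ 26, user value 5 + 12 + 8 = 25.
W + Z + Q: effort 11 + 2 + 10 = 23 ≤ 26, user value 2 + 12 + 8 = 22.
Z + Q: effort 2 + 10 = 12 ≤ 26, user value 12 + 8 = 20.
Best is C, Z, and Q with total user value 25.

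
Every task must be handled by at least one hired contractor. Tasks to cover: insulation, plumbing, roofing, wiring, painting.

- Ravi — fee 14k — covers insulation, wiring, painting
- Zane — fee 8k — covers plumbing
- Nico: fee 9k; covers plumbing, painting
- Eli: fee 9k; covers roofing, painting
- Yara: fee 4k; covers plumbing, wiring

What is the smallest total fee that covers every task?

27

Choose Ravi, Eli, and Yara: together they cover insulation, plumbing, roofing, wiring, painting — every task.
Total fee: 14 + 9 + 4 = 27.
No cover costs less than 27.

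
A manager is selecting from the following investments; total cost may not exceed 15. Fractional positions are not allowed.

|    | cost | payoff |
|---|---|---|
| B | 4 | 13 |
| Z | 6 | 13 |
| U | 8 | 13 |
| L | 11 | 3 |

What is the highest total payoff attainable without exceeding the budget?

Take B and Z: cost 4 + 6 = 10 ≤ 15, payoff 13 + 13 = 26.
No feasible combination exceeds this.

26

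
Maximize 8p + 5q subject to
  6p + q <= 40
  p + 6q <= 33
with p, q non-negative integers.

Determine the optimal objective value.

The continuous relaxation peaks at (5.91, 4.51) with value 69.89; rounding to a feasible lattice point costs some objective.
(p,q)=(6,4): 6·6+1·4=40≤40, 1·6+6·4=30≤33, objective 68.
(p,q)=(6,3): 6·6+1·3=39≤40, 1·6+6·3=24≤33, objective 63.
(p,q)=(5,4): 6·5+1·4=34≤40, 1·5+6·4=29≤33, objective 60.
(p,q)=(5,3): 6·5+1·3=33≤40, 1·5+6·3=23≤33, objective 55.
No feasible integer point exceeds 68.

68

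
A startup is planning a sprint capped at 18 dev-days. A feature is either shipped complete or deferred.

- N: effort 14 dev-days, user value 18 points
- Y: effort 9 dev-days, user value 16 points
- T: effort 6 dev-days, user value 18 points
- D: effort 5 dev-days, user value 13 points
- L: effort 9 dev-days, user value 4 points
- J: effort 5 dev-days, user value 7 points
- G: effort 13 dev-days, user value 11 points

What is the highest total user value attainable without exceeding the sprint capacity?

Allowing fractional choices, the relaxed optimum would be about 43.4, but features are indivisible.
Y + T: effort 9 + 6 = 15 ≤ 18, user value 16 + 18 = 34.
T + D: effort 6 + 5 = 11 ≤ 18, user value 18 + 13 = 31.
T + D + J: effort 6 + 5 + 5 = 16 ≤ 18, user value 18 + 13 + 7 = 38.
Best is T, D, and J with total user value 38.

38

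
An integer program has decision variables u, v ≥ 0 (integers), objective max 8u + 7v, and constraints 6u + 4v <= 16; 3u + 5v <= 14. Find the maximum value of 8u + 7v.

(u,v)=(2,1) is feasible, giving 23.
(u,v)=(1,2) is feasible, giving 22.
(u,v)=(2,0) is feasible, giving 16.
The best lattice point is (2,1), giving 23.

23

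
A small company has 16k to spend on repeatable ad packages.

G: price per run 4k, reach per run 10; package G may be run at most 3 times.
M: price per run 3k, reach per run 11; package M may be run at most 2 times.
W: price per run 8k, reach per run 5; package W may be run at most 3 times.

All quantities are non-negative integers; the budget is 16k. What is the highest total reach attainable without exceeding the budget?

42

M has the best ratio (11/3); taking only M gives at most 2×11 = 22 (stopped by the supply cap of 2).
Mixing does better — 2×G and 2×M: price 14 ≤ 16, reach 2·10 + 2·11 = 42.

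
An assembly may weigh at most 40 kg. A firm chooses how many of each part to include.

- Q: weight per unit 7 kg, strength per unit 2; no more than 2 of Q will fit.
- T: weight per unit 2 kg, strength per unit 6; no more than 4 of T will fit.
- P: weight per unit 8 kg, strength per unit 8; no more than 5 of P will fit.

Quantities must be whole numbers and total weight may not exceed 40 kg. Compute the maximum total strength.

56

Take 4×T and 4×P: weight 40 ≤ 40, strength 4·6 + 4·8 = 56.
T has the best ratio (6/2) and is taken to its limit of 4; remaining capacity is filled optimally with the others.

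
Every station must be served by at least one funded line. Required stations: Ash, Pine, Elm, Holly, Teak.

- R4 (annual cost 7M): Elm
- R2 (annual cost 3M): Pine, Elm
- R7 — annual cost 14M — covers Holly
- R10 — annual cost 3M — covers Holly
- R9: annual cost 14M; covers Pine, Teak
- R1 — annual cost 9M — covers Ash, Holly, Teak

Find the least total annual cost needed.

12

The greedy cost-per-new-station heuristic would pick R2, R10, and R1 for 15, but a cheaper cover exists.
Choose R2 and R1: together they cover Ash, Pine, Elm, Holly, Teak — every station.
Total annual cost: 3 + 9 = 12.
No cover costs less than 12.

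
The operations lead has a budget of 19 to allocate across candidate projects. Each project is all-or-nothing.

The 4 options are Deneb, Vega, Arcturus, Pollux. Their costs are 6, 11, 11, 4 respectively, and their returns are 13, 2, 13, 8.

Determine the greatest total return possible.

Deneb + Arcturus: cost 6 + 11 = 17 ≤ 19, return 13 + 13 = 26.
Deneb + Pollux: cost 6 + 4 = 10 ≤ 19, return 13 + 8 = 21.
Arcturus + Pollux: cost 11 + 4 = 15 ≤ 19, return 13 + 8 = 21.
Best is Deneb and Arcturus with total return 26.

26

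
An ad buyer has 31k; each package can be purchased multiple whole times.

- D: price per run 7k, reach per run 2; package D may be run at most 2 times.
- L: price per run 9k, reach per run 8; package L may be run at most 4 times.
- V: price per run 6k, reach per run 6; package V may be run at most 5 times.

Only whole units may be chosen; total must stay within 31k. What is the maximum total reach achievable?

5×V: price 30 ≤ 31, reach 5·6 = 30.
2×L and 2×V: price 30 ≤ 31, reach 2·8 + 2·6 = 28.
Best is 30.

30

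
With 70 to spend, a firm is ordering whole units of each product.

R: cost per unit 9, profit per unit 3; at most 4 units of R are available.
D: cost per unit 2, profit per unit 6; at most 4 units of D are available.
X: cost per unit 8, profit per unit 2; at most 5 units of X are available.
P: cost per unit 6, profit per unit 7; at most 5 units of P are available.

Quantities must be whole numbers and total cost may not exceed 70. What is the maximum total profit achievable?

68

This is a bounded integer knapsack.
D has the best ratio (6/2); taking only D gives at most 4×6 = 24 (stopped by the supply cap of 4).
Mixing does better — 3×R, 4×D, and 5×P: cost 65 ≤ 70, profit 3·3 + 4·6 + 5·7 = 68.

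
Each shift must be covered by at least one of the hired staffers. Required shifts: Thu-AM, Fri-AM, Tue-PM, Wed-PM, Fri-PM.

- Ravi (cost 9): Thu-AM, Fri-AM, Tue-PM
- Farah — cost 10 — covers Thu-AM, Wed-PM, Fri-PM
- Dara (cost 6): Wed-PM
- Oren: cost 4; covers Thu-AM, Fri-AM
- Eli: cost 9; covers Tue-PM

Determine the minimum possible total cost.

19

The greedy cost-per-new-shift heuristic would pick Oren, Farah, and Ravi for 23, but a cheaper cover exists.
Choose Ravi and Farah: together they cover Thu-AM, Fri-AM, Tue-PM, Wed-PM, Fri-PM — every shift.
Total cost: 9 + 10 = 19.
No cover costs less than 19.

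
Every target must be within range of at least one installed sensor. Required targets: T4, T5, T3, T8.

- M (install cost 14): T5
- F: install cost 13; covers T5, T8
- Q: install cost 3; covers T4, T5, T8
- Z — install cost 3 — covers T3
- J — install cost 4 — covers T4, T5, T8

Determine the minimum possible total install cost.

6

Choose Q and Z: together they cover T4, T5, T3, T8 — every target.
Total install cost: 3 + 3 = 6.
No cover costs less than 6.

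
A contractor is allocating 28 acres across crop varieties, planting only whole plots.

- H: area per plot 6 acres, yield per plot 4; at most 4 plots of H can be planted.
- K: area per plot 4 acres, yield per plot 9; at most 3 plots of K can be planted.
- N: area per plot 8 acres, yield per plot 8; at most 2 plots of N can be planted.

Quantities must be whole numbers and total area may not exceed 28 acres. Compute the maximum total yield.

43

This is a bounded integer knapsack.
K has the best ratio (9/4); taking only K gives at most 3×9 = 27 (stopped by the supply cap of 3).
Mixing does better — 3×K and 2×N: area 28 ≤ 28, yield 3·9 + 2·8 = 43.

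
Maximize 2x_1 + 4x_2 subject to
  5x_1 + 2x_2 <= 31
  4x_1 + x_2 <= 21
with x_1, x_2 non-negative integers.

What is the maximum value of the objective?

60

The continuous relaxation peaks at (0, 15.5) with value 62.00; rounding to a feasible lattice point costs some objective.
(x_1,x_2)=(0,15): 5·0+2·15=30≤31, 4·0+1·15=15≤21, objective 60.
(x_1,x_2)=(0,14): 5·0+2·14=28≤31, 4·0+1·14=14≤21, objective 56.
No feasible integer point exceeds 60.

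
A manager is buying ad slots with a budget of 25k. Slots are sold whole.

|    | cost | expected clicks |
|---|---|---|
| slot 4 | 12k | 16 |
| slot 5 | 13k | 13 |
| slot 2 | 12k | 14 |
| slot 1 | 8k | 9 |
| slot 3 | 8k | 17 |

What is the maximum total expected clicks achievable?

33

This is an integer program with binary decision variables.
slot 2 + slot 3: cost 12 + 8 = 20 ≤ 25, expected clicks 14 + 17 = 31.
slot 4 + slot 3: cost 12 + 8 = 20 ≤ 25, expected clicks 16 + 17 = 33.
Best is slot 4 and slot 3 with total expected clicks 33.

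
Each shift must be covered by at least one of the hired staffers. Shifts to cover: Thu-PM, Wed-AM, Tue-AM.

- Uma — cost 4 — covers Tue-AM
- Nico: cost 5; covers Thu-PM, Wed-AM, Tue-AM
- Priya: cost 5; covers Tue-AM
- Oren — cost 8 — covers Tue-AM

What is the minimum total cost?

5

This is an integer covering problem.
Nico alone covers Thu-PM, Wed-AM, Tue-AM — every shift.
Total cost: 5.
No cover costs less than 5.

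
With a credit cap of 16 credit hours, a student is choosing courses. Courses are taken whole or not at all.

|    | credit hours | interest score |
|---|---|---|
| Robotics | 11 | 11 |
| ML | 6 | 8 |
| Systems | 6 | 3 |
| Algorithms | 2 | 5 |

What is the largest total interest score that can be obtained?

Robotics + Algorithms: credit hours 11 + 2 = 13 ≤ 16, interest score 11 + 5 = 16.
ML + Systems + Algorithms: credit hours 6 + 6 + 2 = 14 ≤ 16, interest score 8 + 3 + 5 = 16.
The maximum interest score is 16; one optimal choice is Robotics and Algorithms.

16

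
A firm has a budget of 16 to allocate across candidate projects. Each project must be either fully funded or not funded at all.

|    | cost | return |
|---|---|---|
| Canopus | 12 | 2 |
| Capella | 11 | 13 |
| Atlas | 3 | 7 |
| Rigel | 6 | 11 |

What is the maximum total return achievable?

Capella: cost 11 ≤ 16, return 13.
Capella + Atlas: cost 11 + 3 = 14 ≤ 16, return 13 + 7 = 20.
Atlas + Rigel: cost 3 + 6 = 9 ≤ 16, return 7 + 11 = 18.
Best is Capella and Atlas with total return 20.

20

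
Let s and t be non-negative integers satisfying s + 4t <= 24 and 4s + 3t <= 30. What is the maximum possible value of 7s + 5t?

(s,t)=(6,2): 1·6+4·2=14≤24, 4·6+3·2=30≤30, objective 52.
(s,t)=(5,3): 1·5+4·3=17≤24, 4·5+3·3=29≤30, objective 50.
(s,t)=(7,0): 1·7+4·0=7≤24, 4·7+3·0=28≤30, objective 49.
Maximum is 52 at (s,t)=(6,2).

52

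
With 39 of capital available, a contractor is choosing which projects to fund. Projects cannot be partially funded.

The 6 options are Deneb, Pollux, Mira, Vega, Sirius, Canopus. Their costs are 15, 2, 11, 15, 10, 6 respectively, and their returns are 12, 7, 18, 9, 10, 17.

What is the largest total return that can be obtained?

54

Pollux + Mira + Vega + Canopus: cost 2 + 11 + 15 + 6 = 34 ≤ 39, return 7 + 18 + 9 + 17 = 51.
Pollux + Mira + Sirius + Canopus: cost 2 + 11 + 10 + 6 = 29 ≤ 39, return 7 + 18 + 10 + 17 = 52.
Deneb + Pollux + Mira + Canopus: cost 15 + 2 + 11 + 6 = 34 ≤ 39, return 12 + 7 + 18 + 17 = 54.
Best is Deneb, Pollux, Mira, and Canopus with total return 54.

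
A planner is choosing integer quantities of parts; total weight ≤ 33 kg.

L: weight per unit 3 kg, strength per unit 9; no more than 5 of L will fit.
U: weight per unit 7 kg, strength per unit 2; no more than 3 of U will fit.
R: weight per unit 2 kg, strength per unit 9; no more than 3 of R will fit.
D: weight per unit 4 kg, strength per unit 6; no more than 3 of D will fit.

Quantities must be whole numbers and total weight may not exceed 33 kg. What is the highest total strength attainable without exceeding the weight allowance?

90

R has the best ratio (9/2); taking only R gives at most 3×9 = 27 (stopped by the supply cap of 3).
Mixing does better — 5×L, 3×R, and 3×D: weight 33 ≤ 33, strength 5·9 + 3·9 + 3·6 = 90.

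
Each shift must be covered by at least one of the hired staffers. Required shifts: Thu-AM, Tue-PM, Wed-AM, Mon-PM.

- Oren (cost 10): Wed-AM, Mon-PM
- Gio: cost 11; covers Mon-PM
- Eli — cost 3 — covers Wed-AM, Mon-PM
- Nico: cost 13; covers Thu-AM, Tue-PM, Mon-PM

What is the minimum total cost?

16

Choose Eli and Nico: together they cover Thu-AM, Tue-PM, Wed-AM, Mon-PM — every shift.
Total cost: 3 + 13 = 16.
No cover costs less than 16.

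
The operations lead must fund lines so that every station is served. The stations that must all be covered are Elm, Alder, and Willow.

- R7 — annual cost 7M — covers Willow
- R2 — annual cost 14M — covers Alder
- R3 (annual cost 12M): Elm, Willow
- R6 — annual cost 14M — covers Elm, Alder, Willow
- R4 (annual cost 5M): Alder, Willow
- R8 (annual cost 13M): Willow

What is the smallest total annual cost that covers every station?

The greedy cost-per-new-station heuristic would pick R4 and R3 for 17, but a cheaper cover exists.
R6 alone covers Elm, Alder, Willow — every station.
Total annual cost: 14.
No cover costs less than 14.

14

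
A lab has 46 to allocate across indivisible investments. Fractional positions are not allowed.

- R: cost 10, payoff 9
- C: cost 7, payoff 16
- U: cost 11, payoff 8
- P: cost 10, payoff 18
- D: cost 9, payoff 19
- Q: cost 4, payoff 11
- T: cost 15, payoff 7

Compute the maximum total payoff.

Allowing fractional choices, the relaxed optimum would be about 77.4, but investments are indivisible.
R + C + P + D + Q: cost 10 + 7 + 10 + 9 + 4 = 40 ≤ 46, payoff 9 + 16 + 18 + 19 + 11 = 73.
C + U + P + D + Q: cost 7 + 11 + 10 + 9 + 4 = 41 ≤ 46, payoff 16 + 8 + 18 + 19 + 11 = 72.
C + P + D + Q + T: cost 7 + 10 + 9 + 4 + 15 = 45 ≤ 46, payoff 16 + 18 + 19 + 11 + 7 = 71.
Best is R, C, P, D, and Q with total payoff 73.

73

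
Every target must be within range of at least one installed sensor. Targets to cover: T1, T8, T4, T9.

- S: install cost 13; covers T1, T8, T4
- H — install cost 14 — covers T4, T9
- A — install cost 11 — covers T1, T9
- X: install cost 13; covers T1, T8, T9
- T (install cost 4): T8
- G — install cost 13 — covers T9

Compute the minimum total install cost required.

24

Choose S and A: together they cover T1, T8, T4, T9 — every target.
Total install cost: 13 + 11 = 24.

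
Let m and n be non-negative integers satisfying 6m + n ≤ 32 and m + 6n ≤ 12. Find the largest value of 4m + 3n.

23

Relaxing integrality, the LP optimum is 24.00 at (m,n) = (5.14, 1.14), which is not an integer point.
(m,n)=(5,1) is feasible, giving 23.
(m,n)=(5,0) is feasible, giving 20.
(m,n)=(4,1) is feasible, giving 19.
Maximum is 23 at (m,n)=(5,1).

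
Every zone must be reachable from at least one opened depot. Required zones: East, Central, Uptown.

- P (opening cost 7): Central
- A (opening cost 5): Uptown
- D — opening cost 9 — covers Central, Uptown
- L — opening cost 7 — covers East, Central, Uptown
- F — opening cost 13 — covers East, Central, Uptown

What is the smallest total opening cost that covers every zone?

7

This is a weighted set-cover instance.
L alone covers East, Central, Uptown — every zone.
Total opening cost: 7.
No cover costs less than 7.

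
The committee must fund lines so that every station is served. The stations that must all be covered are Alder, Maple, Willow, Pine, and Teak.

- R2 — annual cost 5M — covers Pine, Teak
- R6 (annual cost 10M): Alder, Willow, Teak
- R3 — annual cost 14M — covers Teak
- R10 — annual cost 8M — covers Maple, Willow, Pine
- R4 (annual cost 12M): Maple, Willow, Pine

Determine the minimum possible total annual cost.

The greedy cost-per-new-station heuristic would pick R2, R10, and R6 for 23, but a cheaper cover exists.
Choose R6 and R10: together they cover Alder, Maple, Willow, Pine, Teak — every station.
Total annual cost: 10 + 8 = 18.
No cover costs less than 18.

18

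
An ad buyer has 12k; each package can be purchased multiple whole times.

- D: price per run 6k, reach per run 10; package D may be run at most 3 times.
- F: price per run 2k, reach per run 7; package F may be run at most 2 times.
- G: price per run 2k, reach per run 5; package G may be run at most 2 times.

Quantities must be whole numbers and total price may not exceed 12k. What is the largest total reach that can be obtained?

Take 1×D, 2×F, and 1×G: price 12 ≤ 12, reach 1·10 + 2·7 + 1·5 = 29.
F has the best ratio (7/2) and is taken to its limit of 2; remaining capacity is filled optimally with the others.

29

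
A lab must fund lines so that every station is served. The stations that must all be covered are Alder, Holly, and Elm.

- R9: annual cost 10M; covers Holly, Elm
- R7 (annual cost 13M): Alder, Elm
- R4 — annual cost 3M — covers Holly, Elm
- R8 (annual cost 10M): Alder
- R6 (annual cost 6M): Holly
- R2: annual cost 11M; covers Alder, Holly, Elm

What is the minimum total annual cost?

11

The greedy cost-per-new-station heuristic would pick R4 and R8 for 13, but a cheaper cover exists.
R2 alone covers Alder, Holly, Elm — every station.
Total annual cost: 11.
No cover costs less than 11.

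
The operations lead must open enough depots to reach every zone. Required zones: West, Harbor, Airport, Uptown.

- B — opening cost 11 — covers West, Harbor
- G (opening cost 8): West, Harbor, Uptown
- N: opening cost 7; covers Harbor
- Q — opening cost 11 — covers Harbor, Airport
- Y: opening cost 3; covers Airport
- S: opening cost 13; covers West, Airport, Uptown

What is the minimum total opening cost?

11

Choose G and Y: together they cover West, Harbor, Airport, Uptown — every zone.
Total opening cost: 8 + 3 = 11.
No cover costs less than 11.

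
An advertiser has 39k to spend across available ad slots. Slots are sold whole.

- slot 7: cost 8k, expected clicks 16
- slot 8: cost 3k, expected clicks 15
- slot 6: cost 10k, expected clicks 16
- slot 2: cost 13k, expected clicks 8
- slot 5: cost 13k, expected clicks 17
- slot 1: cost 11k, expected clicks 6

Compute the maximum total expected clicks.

64

Allowing fractional choices, the relaxed optimum would be about 67.1, but ad slots are indivisible.
slot 7 + slot 8 + slot 6 + slot 5: cost 8 + 3 + 10 + 13 = 34 ≤ 39, expected clicks 16 + 15 + 16 + 17 = 64.
slot 8 + slot 6 + slot 2 + slot 5: cost 3 + 10 + 13 + 13 = 39 ≤ 39, expected clicks 15 + 16 + 8 + 17 = 56.
slot 7 + slot 8 + slot 2 + slot 5: cost 8 + 3 + 13 + 13 = 37 ≤ 39, expected clicks 16 + 15 + 8 + 17 = 56.
Best is slot 7, slot 8, slot 6, and slot 5 with total expected clicks 64.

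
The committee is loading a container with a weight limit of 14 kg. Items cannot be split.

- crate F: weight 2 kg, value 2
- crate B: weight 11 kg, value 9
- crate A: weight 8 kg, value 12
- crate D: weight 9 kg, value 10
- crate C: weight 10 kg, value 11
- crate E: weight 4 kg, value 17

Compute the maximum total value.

crate F + crate A + crate E: weight 2 + 8 + 4 = 14 ≤ 14, value 2 + 12 + 17 = 31.
crate C + crate E: weight 10 + 4 = 14 ≤ 14, value 11 + 17 = 28.
crate A + crate E: weight 8 + 4 = 12 ≤ 14, value 12 + 17 = 29.
Best is crate F, crate A, and crate E with total value 31.

31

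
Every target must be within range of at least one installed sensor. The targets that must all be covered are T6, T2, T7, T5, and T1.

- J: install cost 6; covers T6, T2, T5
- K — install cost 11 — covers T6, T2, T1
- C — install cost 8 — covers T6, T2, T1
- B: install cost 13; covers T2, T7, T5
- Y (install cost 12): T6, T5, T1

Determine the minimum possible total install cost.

The greedy cost-per-new-target heuristic would pick J, C, and B for 27, but a cheaper cover exists.
Choose C and B: together they cover T6, T2, T7, T5, T1 — every target.
Total install cost: 8 + 13 = 21.
No cover costs less than 21.

21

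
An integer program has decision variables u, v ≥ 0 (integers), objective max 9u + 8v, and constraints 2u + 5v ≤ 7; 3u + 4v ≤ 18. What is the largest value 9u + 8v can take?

(u,v)=(3,0) is feasible, giving 27.
(u,v)=(2,0) is feasible, giving 18.
No feasible integer point exceeds 27.

27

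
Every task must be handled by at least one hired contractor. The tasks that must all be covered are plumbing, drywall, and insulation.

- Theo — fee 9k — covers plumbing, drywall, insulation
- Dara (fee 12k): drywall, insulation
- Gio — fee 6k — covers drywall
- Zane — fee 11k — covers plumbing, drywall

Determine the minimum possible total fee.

Theo alone covers plumbing, drywall, insulation — every task.
Total fee: 9.
No cover costs less than 9.

9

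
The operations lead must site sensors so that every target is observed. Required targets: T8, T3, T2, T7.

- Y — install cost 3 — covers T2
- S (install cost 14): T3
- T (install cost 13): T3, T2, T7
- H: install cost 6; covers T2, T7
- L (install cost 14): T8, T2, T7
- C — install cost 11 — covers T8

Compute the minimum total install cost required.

24

This is a weighted set-cover instance.
The greedy cost-per-new-target heuristic would pick Y, H, C, and T for 33, but a cheaper cover exists.
Choose T and C: together they cover T8, T3, T2, T7 — every target.
Total install cost: 13 + 11 = 24.
No cover costs less than 24.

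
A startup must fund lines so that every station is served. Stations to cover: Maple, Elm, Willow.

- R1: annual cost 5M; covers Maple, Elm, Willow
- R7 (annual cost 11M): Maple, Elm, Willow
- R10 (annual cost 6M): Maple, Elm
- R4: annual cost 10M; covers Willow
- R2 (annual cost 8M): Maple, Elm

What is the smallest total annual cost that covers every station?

5

This is a weighted set-cover instance.
R1 alone covers Maple, Elm, Willow — every station.
Total annual cost: 5.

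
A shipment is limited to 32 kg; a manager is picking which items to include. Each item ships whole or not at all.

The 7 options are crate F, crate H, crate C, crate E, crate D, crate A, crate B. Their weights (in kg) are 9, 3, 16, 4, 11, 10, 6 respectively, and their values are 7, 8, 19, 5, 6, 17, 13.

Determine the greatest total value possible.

Allowing fractional choices, the relaxed optimum would be about 53.7, but items are indivisible.
crate F + crate H + crate A + crate B: weight 9 + 3 + 10 + 6 = 28 ≤ 32, value 7 + 8 + 17 + 13 = 45.
crate C + crate A + crate B: weight 16 + 10 + 6 = 32 ≤ 32, value 19 + 17 + 13 = 49.
crate F + crate H + crate E + crate A + crate B: weight 9 + 3 + 4 + 10 + 6 = 32 ≤ 32, value 7 + 8 + 5 + 17 + 13 = 50.
Best is crate F, crate H, crate E, crate A, and crate B with total value 50.

50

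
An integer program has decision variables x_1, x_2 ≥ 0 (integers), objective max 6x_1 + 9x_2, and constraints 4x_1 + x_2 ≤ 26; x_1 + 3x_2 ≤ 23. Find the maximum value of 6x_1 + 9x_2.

84

(x_1,x_2)=(5,6): 4·5+1·6=26≤26, 1·5+3·6=23≤23, objective 84.
(x_1,x_2)=(4,6): 4·4+1·6=22≤26, 1·4+3·6=22≤23, objective 78.
(x_1,x_2)=(5,5): 4·5+1·5=25≤26, 1·5+3·5=20≤23, objective 75.
Maximum is 84 at (x_1,x_2)=(5,6).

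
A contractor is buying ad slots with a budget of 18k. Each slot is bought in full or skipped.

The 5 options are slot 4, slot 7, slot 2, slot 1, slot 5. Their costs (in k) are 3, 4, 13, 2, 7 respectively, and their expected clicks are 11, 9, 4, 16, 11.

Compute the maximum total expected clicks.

47

Treat it as a binary knapsack problem.
slot 4 + slot 7 + slot 1: cost 3 + 4 + 2 = 9 ≤ 18, expected clicks 11 + 9 + 16 = 36.
slot 4 + slot 1 + slot 5: cost 3 + 2 + 7 = 12 ≤ 18, expected clicks 11 + 16 + 11 = 38.
slot 4 + slot 7 + slot 1 + slot 5: cost 3 + 4 + 2 + 7 = 16 ≤ 18, expected clicks 11 + 9 + 16 + 11 = 47.
Best is slot 4, slot 7, slot 1, and slot 5 with total expected clicks 47.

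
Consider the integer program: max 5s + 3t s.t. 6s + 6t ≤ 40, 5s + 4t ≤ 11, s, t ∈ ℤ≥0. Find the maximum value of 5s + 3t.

(s,t)=(2,0) is feasible, giving 10.
(s,t)=(1,1) is feasible, giving 8.
(s,t)=(1,0) is feasible, giving 5.
No feasible integer point exceeds 10.

10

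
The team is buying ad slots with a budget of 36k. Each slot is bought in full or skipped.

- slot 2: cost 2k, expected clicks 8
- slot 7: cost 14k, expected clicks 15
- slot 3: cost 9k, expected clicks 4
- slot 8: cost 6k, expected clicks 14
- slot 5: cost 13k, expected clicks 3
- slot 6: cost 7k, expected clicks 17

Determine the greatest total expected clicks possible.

Allowing fractional choices, the relaxed optimum would be about 57.1, but ad slots are indivisible.
slot 7 + slot 3 + slot 8 + slot 6: cost 14 + 9 + 6 + 7 = 36 ≤ 36, expected clicks 15 + 4 + 14 + 17 = 50.
slot 2 + slot 7 + slot 8 + slot 6: cost 2 + 14 + 6 + 7 = 29 ≤ 36, expected clicks 8 + 15 + 14 + 17 = 54.
slot 7 + slot 8 + slot 6: cost 14 + 6 + 7 = 27 ≤ 36, expected clicks 15 + 14 + 17 = 46.
Best is slot 2, slot 7, slot 8, and slot 6 with total expected clicks 54.

54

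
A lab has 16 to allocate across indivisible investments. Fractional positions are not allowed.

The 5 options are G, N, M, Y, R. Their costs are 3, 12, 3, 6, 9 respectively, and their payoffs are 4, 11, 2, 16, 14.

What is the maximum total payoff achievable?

30

Y + R: cost 6 + 9 = 15 ≤ 16, payoff 16 + 14 = 30.
G + M + Y: cost 3 + 3 + 6 = 12 ≤ 16, payoff 4 + 2 + 16 = 22.
G + Y: cost 3 + 6 = 9 ≤ 16, payoff 4 + 16 = 20.
Best is Y and R with total payoff 30.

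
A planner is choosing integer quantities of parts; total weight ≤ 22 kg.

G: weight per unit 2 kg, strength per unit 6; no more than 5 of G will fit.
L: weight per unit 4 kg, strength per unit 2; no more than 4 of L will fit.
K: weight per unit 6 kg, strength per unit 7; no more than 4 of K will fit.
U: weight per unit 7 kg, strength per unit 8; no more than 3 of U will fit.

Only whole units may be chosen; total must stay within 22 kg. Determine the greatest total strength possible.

G has the best ratio (6/2); taking only G gives at most 5×6 = 30 (stopped by the supply cap of 5).
Mixing does better — 5×G and 2×K: weight 22 ≤ 22, strength 5·6 + 2·7 = 44.

44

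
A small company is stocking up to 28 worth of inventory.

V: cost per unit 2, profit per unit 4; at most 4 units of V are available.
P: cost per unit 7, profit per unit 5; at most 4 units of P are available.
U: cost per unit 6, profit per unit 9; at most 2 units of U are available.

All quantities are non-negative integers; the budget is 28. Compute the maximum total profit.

39

V has the best ratio (4/2); taking only V gives at most 4×4 = 16 (stopped by the supply cap of 4).
Mixing does better — 4×V, 1×P, and 2×U: cost 27 ≤ 28, profit 4·4 + 1·5 + 2·9 = 39.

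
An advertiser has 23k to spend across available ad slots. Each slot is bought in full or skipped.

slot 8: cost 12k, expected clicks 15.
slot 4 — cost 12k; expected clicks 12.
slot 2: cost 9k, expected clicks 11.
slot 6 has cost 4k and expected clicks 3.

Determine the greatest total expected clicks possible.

slot 8 + slot 6: cost 12 + 4 = 16 ≤ 23, expected clicks 15 + 3 = 18.
slot 8 + slot 2: cost 12 + 9 = 21 ≤ 23, expected clicks 15 + 11 = 26.
slot 4 + slot 2: cost 12 + 9 = 21 ≤ 23, expected clicks 12 + 11 = 23.
Best is slot 8 and slot 2 with total expected clicks 26.

26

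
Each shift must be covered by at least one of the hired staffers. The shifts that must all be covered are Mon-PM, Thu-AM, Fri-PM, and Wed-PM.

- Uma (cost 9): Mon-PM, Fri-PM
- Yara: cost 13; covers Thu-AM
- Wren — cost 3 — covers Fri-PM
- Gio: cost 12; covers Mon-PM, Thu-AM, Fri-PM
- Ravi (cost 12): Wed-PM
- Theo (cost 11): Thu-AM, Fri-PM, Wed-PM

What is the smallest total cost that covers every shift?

20

Choose Uma and Theo: together they cover Mon-PM, Thu-AM, Fri-PM, Wed-PM — every shift.
Total cost: 9 + 11 = 20.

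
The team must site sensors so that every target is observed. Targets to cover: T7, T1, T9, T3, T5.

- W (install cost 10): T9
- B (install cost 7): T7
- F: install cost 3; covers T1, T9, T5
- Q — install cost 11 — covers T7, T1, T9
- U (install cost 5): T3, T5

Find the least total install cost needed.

15

This is an integer covering problem.
Choose B, F, and U: together they cover T7, T1, T9, T3, T5 — every target.
Total install cost: 7 + 3 + 5 = 15.
No cover costs less than 15.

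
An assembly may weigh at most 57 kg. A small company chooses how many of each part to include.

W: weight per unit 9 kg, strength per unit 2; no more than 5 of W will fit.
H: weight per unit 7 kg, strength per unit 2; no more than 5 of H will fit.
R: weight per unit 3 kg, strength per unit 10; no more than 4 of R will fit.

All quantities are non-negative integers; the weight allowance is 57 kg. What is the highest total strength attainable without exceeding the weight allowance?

R has the best ratio (10/3); taking only R gives at most 4×10 = 40 (stopped by the supply cap of 4).
Mixing does better — 1×W, 5×H, and 4×R: weight 56 ≤ 57, strength 1·2 + 5·2 + 4·10 = 52.

52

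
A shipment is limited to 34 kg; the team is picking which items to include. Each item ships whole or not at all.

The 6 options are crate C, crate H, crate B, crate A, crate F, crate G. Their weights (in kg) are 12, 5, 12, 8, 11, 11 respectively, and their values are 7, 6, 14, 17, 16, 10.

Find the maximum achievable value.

crate A + crate F + crate G: weight 8 + 11 + 11 = 30 ≤ 34, value 17 + 16 + 10 = 43.
crate B + crate A + crate F: weight 12 + 8 + 11 = 31 ≤ 34, value 14 + 17 + 16 = 47.
Best is crate B, crate A, and crate F with total value 47.

47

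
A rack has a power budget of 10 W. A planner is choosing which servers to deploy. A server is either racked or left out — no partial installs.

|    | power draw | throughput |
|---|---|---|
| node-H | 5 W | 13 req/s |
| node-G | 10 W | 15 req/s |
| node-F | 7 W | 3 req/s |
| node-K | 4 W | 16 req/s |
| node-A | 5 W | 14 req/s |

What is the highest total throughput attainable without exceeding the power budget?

Take node-K and node-A: power draw 4 + 5 = 9 ≤ 10, throughput 16 + 14 = 30.
No other feasible combination does better.

30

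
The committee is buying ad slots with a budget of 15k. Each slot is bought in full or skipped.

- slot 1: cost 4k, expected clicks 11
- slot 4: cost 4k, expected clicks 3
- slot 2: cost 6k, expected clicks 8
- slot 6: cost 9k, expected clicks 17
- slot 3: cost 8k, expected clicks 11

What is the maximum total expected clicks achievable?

Allowing fractional choices, the relaxed optimum would be about 30.8, but ad slots are indivisible.
slot 1 + slot 6: cost 4 + 9 = 13 ≤ 15, expected clicks 11 + 17 = 28.
slot 1 + slot 3: cost 4 + 8 = 12 ≤ 15, expected clicks 11 + 11 = 22.
slot 2 + slot 6: cost 6 + 9 = 15 ≤ 15, expected clicks 8 + 17 = 25.
Best is slot 1 and slot 6 with total expected clicks 28.

28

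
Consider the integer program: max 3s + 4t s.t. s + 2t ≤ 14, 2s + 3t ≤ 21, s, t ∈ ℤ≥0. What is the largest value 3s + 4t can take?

The continuous relaxation peaks at (10.5, 0) with value 31.50; rounding to a feasible lattice point costs some objective.
(s,t)=(9,1): 1·9+2·1=11≤14, 2·9+3·1=21≤21, objective 31.
(s,t)=(10,0): 1·10+2·0=10≤14, 2·10+3·0=20≤21, objective 30.
(s,t)=(8,1): 1·8+2·1=10≤14, 2·8+3·1=19≤21, objective 28.
No feasible integer point exceeds 31.

31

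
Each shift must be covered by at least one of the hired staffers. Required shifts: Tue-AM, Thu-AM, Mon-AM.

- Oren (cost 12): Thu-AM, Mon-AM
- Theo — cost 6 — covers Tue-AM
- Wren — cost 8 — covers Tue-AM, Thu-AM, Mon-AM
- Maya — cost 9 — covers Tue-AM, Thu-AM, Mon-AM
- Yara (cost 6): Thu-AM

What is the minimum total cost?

8

Wren alone covers Tue-AM, Thu-AM, Mon-AM — every shift.
Total cost: 8.
No cover costs less than 8.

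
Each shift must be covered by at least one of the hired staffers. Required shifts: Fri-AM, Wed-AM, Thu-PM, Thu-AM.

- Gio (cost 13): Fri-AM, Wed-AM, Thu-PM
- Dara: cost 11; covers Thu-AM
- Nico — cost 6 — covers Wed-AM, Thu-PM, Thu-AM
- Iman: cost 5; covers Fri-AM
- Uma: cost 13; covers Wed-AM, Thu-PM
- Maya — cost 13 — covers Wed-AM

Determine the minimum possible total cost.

Choose Nico and Iman: together they cover Fri-AM, Wed-AM, Thu-PM, Thu-AM — every shift.
Total cost: 6 + 5 = 11.
No cover costs less than 11.

11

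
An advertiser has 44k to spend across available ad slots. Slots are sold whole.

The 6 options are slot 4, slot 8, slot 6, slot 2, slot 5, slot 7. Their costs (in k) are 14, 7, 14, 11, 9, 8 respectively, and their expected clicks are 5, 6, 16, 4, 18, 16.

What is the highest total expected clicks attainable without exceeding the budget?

slot 8 + slot 6 + slot 5 + slot 7: cost 7 + 14 + 9 + 8 = 38 ≤ 44, expected clicks 6 + 16 + 18 + 16 = 56.
slot 6 + slot 5 + slot 7: cost 14 + 9 + 8 = 31 ≤ 44, expected clicks 16 + 18 + 16 = 50.
slot 6 + slot 2 + slot 5 + slot 7: cost 14 + 11 + 9 + 8 = 42 ≤ 44, expected clicks 16 + 4 + 18 + 16 = 54.
Best is slot 8, slot 6, slot 5, and slot 7 with total expected clicks 56.

56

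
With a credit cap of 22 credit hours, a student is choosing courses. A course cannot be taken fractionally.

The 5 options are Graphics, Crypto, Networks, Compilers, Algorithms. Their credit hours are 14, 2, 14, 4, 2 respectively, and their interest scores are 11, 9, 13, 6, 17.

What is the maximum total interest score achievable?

45

This is a 0-1 knapsack instance.
Graphics + Crypto + Compilers + Algorithms: credit hours 14 + 2 + 4 + 2 = 22 ≤ 22, interest score 11 + 9 + 6 + 17 = 43.
Crypto + Networks + Compilers + Algorithms: credit hours 2 + 14 + 4 + 2 = 22 ≤ 22, interest score 9 + 13 + 6 + 17 = 45.
Crypto + Networks + Algorithms: credit hours 2 + 14 + 2 = 18 ≤ 22, interest score 9 + 13 + 17 = 39.
Best is Crypto, Networks, Compilers, and Algorithms with total interest score 45.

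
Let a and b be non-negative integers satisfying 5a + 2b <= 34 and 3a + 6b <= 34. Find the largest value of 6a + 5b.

(a,b)=(6,2) is feasible, giving 46.
(a,b)=(5,3) is feasible, giving 45.
(a,b)=(6,1) is feasible, giving 41.
No feasible integer point exceeds 46.

46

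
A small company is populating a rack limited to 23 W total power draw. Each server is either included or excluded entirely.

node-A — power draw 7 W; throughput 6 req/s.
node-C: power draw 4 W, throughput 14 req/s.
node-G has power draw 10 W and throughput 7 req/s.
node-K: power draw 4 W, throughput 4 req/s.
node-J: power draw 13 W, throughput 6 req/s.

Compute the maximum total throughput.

Take node-A, node-C, and node-G: power draw 7 + 4 + 10 = 21 ≤ 23, throughput 6 + 14 + 7 = 27.
No other feasible combination does better.

27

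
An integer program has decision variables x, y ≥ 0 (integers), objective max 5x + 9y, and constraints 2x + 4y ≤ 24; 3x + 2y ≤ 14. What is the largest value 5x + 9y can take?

The continuous relaxation peaks at (1, 5.5) with value 54.50; rounding to a feasible lattice point costs some objective.
(x,y)=(0,6): 2·0+4·6=24≤24, 3·0+2·6=12≤14, objective 54.
(x,y)=(1,5): 2·1+4·5=22≤24, 3·1+2·5=13≤14, objective 50.
(x,y)=(2,4): 2·2+4·4=20≤24, 3·2+2·4=14≤14, objective 46.
No feasible integer point exceeds 54.

54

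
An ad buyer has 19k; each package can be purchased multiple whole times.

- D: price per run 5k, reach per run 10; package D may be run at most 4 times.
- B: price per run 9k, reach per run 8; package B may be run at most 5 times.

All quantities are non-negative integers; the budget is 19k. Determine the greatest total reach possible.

30

Take 3×D: price 15 ≤ 19, reach 3·10 = 30.
No other integer combination yields more.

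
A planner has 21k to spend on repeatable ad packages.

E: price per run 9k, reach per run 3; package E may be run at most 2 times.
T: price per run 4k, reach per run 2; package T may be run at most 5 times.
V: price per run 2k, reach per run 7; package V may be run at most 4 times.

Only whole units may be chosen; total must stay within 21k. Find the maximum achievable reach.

V has the best ratio (7/2); taking only V gives at most 4×7 = 28 (stopped by the supply cap of 4).
Mixing does better — 3×T and 4×V: price 20 ≤ 21, reach 3·2 + 4·7 = 34.

34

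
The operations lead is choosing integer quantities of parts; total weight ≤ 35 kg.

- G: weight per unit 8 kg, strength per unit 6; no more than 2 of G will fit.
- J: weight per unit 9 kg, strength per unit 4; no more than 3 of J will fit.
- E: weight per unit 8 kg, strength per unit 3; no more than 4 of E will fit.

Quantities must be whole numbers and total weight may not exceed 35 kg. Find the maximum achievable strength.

G has the best ratio (6/8); taking only G gives at most 2×6 = 12 (stopped by the supply cap of 2).
Mixing does better — 2×G and 2×J: weight 34 ≤ 35, strength 2·6 + 2·4 = 20.

20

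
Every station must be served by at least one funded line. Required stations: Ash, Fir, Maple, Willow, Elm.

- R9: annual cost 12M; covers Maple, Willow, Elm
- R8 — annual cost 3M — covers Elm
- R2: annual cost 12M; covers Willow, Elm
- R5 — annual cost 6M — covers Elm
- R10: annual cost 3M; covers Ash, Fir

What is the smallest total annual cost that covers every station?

The greedy cost-per-new-station heuristic would pick R10, R8, and R9 for 18, but a cheaper cover exists.
Choose R9 and R10: together they cover Ash, Fir, Maple, Willow, Elm — every station.
Total annual cost: 12 + 3 = 15.
No cover costs less than 15.

15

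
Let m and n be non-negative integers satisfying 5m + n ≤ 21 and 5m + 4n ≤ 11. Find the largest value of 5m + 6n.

12

(m,n)=(0,2): 5·0+1·2=2≤21, 5·0+4·2=8≤11, objective 12.
(m,n)=(1,1): 5·1+1·1=6≤21, 5·1+4·1=9≤11, objective 11.
(m,n)=(0,1): 5·0+1·1=1≤21, 5·0+4·1=4≤11, objective 6.
No feasible integer point exceeds 12.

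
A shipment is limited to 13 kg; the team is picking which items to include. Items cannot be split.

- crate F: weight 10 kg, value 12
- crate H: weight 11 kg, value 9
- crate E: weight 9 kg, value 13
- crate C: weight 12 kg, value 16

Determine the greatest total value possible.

16

crate E: weight 9 ≤ 13, value 13.
crate C: weight 12 ≤ 13, value 16.
Best is crate C with total value 16.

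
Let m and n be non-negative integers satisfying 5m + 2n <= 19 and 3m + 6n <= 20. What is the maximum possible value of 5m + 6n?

22

The continuous relaxation peaks at (3.08, 1.79) with value 26.17; rounding to a feasible lattice point costs some objective.
(m,n)=(2,2): 5·2+2·2=14≤19, 3·2+6·2=18≤20, objective 22.
(m,n)=(3,1): 5·3+2·1=17≤19, 3·3+6·1=15≤20, objective 21.
(m,n)=(1,2): 5·1+2·2=9≤19, 3·1+6·2=15≤20, objective 17.
(m,n)=(2,1): 5·2+2·1=12≤19, 3·2+6·1=12≤20, objective 16.
The best lattice point is (2,2), giving 22.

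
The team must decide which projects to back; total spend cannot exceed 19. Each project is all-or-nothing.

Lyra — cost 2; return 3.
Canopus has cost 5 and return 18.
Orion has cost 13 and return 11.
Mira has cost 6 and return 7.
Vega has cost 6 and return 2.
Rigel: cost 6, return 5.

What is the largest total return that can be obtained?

33

This is an integer program with binary decision variables.
Take Lyra, Canopus, Mira, and Rigel: cost 2 + 5 + 6 + 6 = 19 ≤ 19, return 3 + 18 + 7 + 5 = 33.
No other feasible combination does better.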